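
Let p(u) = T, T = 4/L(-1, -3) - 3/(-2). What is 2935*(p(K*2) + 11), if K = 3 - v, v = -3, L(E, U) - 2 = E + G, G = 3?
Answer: 79245/2 ≈ 39623.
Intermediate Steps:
L(E, U) = 5 + E (L(E, U) = 2 + (E + 3) = 2 + (3 + E) = 5 + E)
K = 6 (K = 3 - 1*(-3) = 3 + 3 = 6)
T = 5/2 (T = 4/(5 - 1) - 3/(-2) = 4/4 - 3*(-½) = 4*(¼) + 3/2 = 1 + 3/2 = 5/2 ≈ 2.5000)
p(u) = 5/2
2935*(p(K*2) + 11) = 2935*(5/2 + 11) = 2935*(27/2) = 79245/2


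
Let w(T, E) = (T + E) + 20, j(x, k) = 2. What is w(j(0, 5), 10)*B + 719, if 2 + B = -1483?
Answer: -46801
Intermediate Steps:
B = -1485 (B = -2 - 1483 = -1485)
w(T, E) = 20 + E + T (w(T, E) = (E + T) + 20 = 20 + E + T)
w(j(0, 5), 10)*B + 719 = (20 + 10 + 2)*(-1485) + 719 = 32*(-1485) + 719 = -47520 + 719 = -46801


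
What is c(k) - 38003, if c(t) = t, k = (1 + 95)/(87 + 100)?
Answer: -7106465/187 ≈ -38003.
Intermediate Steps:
k = 96/187 ≈ 0.51337
c(k) - 38003 = 96/187 - 38003 = -7106465/187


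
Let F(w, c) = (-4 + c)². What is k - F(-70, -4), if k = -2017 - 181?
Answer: -2262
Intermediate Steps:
k = -2198
k - F(-70, -4) = -2198 - (-4 - 4)² = -2198 - 1*(-8)² = -2198 - 1*64 = -2198 - 64 = -2262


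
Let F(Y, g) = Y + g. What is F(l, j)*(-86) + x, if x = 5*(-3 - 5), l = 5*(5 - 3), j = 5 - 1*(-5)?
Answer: -1760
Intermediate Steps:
j = 10 (j = 5 + 5 = 10)
l = 10 (l = 5*2 = 10)
x = -40 (x = 5*(-8) = -40)
F(l, j)*(-86) + x = (10 + 10)*(-86) - 40 = 20*(-86) - 40 = -1720 - 40 = -1760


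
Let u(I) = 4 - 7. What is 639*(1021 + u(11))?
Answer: 650502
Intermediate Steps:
u(I) = -3
639*(1021 + u(11)) = 639*(1021 - 3) = 639*1018 = 650502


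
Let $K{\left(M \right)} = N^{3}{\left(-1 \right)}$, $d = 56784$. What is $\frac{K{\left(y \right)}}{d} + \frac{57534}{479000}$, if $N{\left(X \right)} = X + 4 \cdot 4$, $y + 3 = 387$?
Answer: $\frac{203484819}{1133314000} \approx 0.17955$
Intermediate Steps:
$y = 384$ ($y = -3 + 387 = 384$)
$N{\left(X \right)} = 16 + X$ ($N{\left(X \right)} = X + 16 = 16 + X$)
$K{\left(M \right)} = 3375$ ($K{\left(M \right)} = \left(16 - 1\right)^{3} = 15^{3} = 3375$)
$\frac{K{\left(y \right)}}{d} + \frac{57534}{479000} = \frac{3375}{56784} + \frac{57534}{479000} = 3375 \cdot \frac{1}{56784} + 57534 \cdot \frac{1}{479000} = \frac{1125}{18928} + \frac{28767}{239500} = \frac{203484819}{1133314000}$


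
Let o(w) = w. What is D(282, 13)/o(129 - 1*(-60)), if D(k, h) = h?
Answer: 13/189 ≈ 0.068783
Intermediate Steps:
D(282, 13)/o(129 - 1*(-60)) = 13/(129 - 1*(-60)) = 13/(129 + 60) = 13/189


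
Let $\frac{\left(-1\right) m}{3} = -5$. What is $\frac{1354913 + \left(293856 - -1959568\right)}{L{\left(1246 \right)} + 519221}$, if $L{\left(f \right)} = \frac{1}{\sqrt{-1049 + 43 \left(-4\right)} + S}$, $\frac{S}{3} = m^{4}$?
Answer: $\frac{43214744114711622087417}{6218377788512886862237} + \frac{3608337 i \sqrt{1221}}{6218377788512886862237} \approx 6.9495 + 2.0276 \cdot 10^{-14} i$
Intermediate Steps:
$m = 15$ ($m = \left(-3\right) \left(-5\right) = 15$)
$S = 151875$ ($S = 3 \cdot 15^{4} = 3 \cdot 50625 = 151875$)
$L{\left(f \right)} = \frac{1}{151875 + i \sqrt{1221}}$ ($L{\left(f \right)} = \frac{1}{\sqrt{-1049 + 43 \left(-4\right)} + 151875} = \frac{1}{\sqrt{-1049 - 172} + 151875} = \frac{1}{\sqrt{-1221} + 151875} = \frac{1}{i \sqrt{1221} + 151875} = \frac{1}{151875 + i \sqrt{1221}}$)
$\frac{1354913 + \left(293856 - -1959568\right)}{L{\left(1246 \right)} + 519221} = \frac{1354913 + \left(293856 - -1959568\right)}{\left(\frac{50625}{7688672282} - \frac{i \sqrt{1221}}{23066016846}\right) + 519221} = \frac{1354913 + \left(293856 + 1959568\right)}{\frac{3992120110982947}{7688672282} - \frac{i \sqrt{1221}}{23066016846}} = \frac{1354913 + 2253424}{\frac{3992120110982947}{7688672282} - \frac{i \sqrt{1221}}{23066016846}} = \frac{3608337}{\frac{3992120110982947}{7688672282} - \frac{i \sqrt{1221}}{23066016846}}$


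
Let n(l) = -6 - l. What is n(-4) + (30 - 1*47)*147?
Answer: -2501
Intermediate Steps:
n(-4) + (30 - 1*47)*147 = (-6 - 1*(-4)) + (30 - 1*47)*147 = (-6 + 4) + (30 - 47)*147 = -2 - 17*147 = -2 - 2499 = -2501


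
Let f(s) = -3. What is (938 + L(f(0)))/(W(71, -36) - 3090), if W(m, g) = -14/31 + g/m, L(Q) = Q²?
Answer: -2084347/6803200 ≈ -0.30638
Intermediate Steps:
W(m, g) = -14/31 + g/m (W(m, g) = -14*1/31 + g/m = -14/31 + g/m)
(938 + L(f(0)))/(W(71, -36) - 3090) = (938 + (-3)²)/((-14/31 - 36/71) - 3090) = (938 + 9)/((-14/31 - 36*1/71) - 3090) = 947/((-14/31 - 36/71) - 3090) = 947/(-2110/2201 - 3090) = 947/(-6803200/2201) = 947*(-2201/6803200) = -2084347/6803200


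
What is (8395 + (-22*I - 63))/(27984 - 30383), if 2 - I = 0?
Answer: -8288/2399 ≈ -3.4548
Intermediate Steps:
I = 2 (I = 2 - 1*0 = 2 + 0 = 2)
(8395 + (-22*I - 63))/(27984 - 30383) = (8395 + (-22*2 - 63))/(27984 - 30383) = (8395 + (-44 - 63))/(-2399) = (8395 - 107)*(-1/2399) = 8288*(-1/2399) = -8288/2399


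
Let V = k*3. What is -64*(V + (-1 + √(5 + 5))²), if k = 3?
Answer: -1280 + 128*√10 ≈ -875.23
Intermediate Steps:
V = 9 (V = 3*3 = 9)
-64*(V + (-1 + √(5 + 5))²) = -64*(9 + (-1 + √(5 + 5))²) = -64*(9 + (-1 + √10)²) = -576 - 64*(-1 + √10)²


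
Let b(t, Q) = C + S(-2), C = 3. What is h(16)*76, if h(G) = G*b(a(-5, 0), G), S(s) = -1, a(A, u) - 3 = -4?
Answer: 2432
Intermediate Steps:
a(A, u) = -1 (a(A, u) = 3 - 4 = -1)
b(t, Q) = 2 (b(t, Q) = 3 - 1 = 2)
h(G) = 2*G (h(G) = G*2 = 2*G)
h(16)*76 = (2*16)*76 = 32*76 = 2432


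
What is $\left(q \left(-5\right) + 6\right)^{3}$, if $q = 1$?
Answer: $1$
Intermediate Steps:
$\left(q \left(-5\right) + 6\right)^{3} = \left(1 \left(-5\right) + 6\right)^{3} = \left(-5 + 6\right)^{3} = 1^{3} = 1$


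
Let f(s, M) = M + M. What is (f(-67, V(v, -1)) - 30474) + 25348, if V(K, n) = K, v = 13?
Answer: -5100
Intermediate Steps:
f(s, M) = 2*M
(f(-67, V(v, -1)) - 30474) + 25348 = (2*13 - 30474) + 25348 = (26 - 30474) + 25348 = -30448 + 25348 = -5100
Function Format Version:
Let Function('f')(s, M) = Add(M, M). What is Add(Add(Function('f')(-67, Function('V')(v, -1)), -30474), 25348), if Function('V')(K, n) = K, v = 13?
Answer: -5100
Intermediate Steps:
Function('f')(s, M) = Mul(2, M)
Add(Add(Function('f')(-67, Function('V')(v, -1)), -30474), 25348) = Add(Add(Mul(2, 13), -30474), 25348) = Add(Add(26, -30474), 25348) = Add(-30448, 25348) = -5100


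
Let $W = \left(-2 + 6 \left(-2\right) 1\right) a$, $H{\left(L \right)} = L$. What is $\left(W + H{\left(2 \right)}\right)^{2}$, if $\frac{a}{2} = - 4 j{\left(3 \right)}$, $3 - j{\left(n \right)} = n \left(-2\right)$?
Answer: $1020100$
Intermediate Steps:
$j{\left(n \right)} = 3 + 2 n$ ($j{\left(n \right)} = 3 - n \left(-2\right) = 3 - - 2 n = 3 + 2 n$)
$a = -72$ ($a = 2 \left(- 4 \left(3 + 2 \cdot 3\right)\right) = 2 \left(- 4 \left(3 + 6\right)\right) = 2 \left(\left(-4\right) 9\right) = 2 \left(-36\right) = -72$)
$W = 1008$ ($W = \left(-2 + 6 \left(-2\right) 1\right) \left(-72\right) = \left(-2 - 12\right) \left(-72\right) = \left(-14\right) \left(-72\right) = 1008$)
$\left(W + H{\left(2 \right)}\right)^{2} = \left(1008 + 2\right)^{2} = 1010^{2} = 1020100$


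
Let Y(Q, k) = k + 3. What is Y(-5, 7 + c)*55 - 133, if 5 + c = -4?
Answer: -78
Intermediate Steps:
c = -9 (c = -5 - 4 = -9)
Y(Q, k) = 3 + k
Y(-5, 7 + c)*55 - 133 = (3 + (7 - 9))*55 - 133 = (3 - 2)*55 - 133 = 1*55 - 133 = 55 - 133 = -78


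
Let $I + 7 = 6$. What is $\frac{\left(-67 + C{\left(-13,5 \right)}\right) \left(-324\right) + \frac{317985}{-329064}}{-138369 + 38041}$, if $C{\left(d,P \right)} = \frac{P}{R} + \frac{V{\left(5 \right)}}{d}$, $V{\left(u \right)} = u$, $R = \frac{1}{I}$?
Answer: $- \frac{33440738257}{143062109632} \approx -0.23375$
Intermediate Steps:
$I = -1$ ($I = -7 + 6 = -1$)
$R = -1$ ($R = \frac{1}{-1} = -1$)
$C{\left(d,P \right)} = - P + \frac{5}{d}$ ($C{\left(d,P \right)} = \frac{P}{-1} + \frac{5}{d} = P \left(-1\right) + \frac{5}{d} = - P + \frac{5}{d}$)
$\frac{\left(-67 + C{\left(-13,5 \right)}\right) \left(-324\right) + \frac{317985}{-329064}}{-138369 + 38041} = \frac{\left(-67 + \left(\left(-1\right) 5 + \frac{5}{-13}\right)\right) \left(-324\right) + \frac{317985}{-329064}}{-138369 + 38041} = \frac{\left(-67 + \left(-5 + 5 \left(- \frac{1}{13}\right)\right)\right) \left(-324\right) + 317985 \left(- \frac{1}{329064}\right)}{-100328} = \left(\left(-67 - \frac{70}{13}\right) \left(-324\right) - \frac{105995}{109688}\right) \left(- \frac{1}{100328}\right) = \left(\left(- \frac{941}{13}\right) \left(-324\right) - \frac{105995}{109688}\right) \left(- \frac{1}{100328}\right) = \left(\frac{304884}{13} - \frac{105995}{109688}\right) \left(- \frac{1}{100328}\right) = \frac{33440738257}{1425944} \left(- \frac{1}{100328}\right) = - \frac{33440738257}{143062109632}$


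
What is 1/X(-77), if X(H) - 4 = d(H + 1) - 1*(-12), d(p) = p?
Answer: -1/60 ≈ -0.016667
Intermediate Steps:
X(H) = 17 + H (X(H) = 4 + ((H + 1) - 1*(-12)) = 4 + ((1 + H) + 12) = 4 + (13 + H) = 17 + H)
1/X(-77) = 1/(17 - 77) = 1/(-60) = -1/60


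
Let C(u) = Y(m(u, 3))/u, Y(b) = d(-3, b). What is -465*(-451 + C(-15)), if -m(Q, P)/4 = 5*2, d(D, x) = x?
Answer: 208475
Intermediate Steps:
m(Q, P) = -40 (m(Q, P) = -20*2 = -4*10 = -40)
Y(b) = b
C(u) = -40/u
-465*(-451 + C(-15)) = -465*(-451 - 40/(-15)) = -465*(-451 - 40*(-1/15)) = -465*(-451 + 8/3) = -465*(-1345/3) = 208475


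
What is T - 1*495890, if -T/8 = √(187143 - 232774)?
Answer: -495890 - 8*I*√45631 ≈ -4.9589e+5 - 1708.9*I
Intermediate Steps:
T = -8*I*√45631 (T = -8*√(187143 - 232774) = -8*I*√45631 ≈ -1708.9*I)
T - 1*495890 = -8*I*√45631 - 1*495890 = -8*I*√45631 - 495890 = -495890 - 8*I*√45631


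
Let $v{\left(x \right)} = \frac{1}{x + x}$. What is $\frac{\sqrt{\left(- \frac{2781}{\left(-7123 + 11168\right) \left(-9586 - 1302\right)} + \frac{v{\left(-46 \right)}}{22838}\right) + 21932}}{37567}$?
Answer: $\frac{\sqrt{183401697079456530368695264990}}{108634825388037710} \approx 0.0039421$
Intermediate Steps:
$v{\left(x \right)} = \frac{1}{2 x}$
$\frac{\sqrt{\left(- \frac{2781}{\left(-7123 + 11168\right) \left(-9586 - 1302\right)} + \frac{v{\left(-46 \right)}}{22838}\right) + 21932}}{37567} = \frac{\sqrt{\left(- \frac{2781}{\left(-7123 + 11168\right) \left(-9586 - 1302\right)} + \frac{\frac{1}{2} \frac{1}{-46}}{22838}\right) + 21932}}{37567} = \sqrt{\left(- \frac{2781}{4045 \left(-10888\right)} + \frac{1}{2} \left(- \frac{1}{46}\right) \frac{1}{22838}\right) + 21932} \cdot \frac{1}{37567} = \sqrt{\left(- \frac{2781}{-44041960} - \frac{1}{2101096}\right) + 21932} \cdot \frac{1}{37567} = \sqrt{\left(\left(-2781\right) \left(- \frac{1}{44041960}\right) - \frac{1}{2101096}\right) + 21932} \cdot \frac{1}{37567} = \sqrt{\left(\frac{2781}{44041960} - \frac{1}{2101096}\right) + 21932} \cdot \frac{1}{37567} = \sqrt{\frac{181222063}{2891762062130} + 21932} \cdot \frac{1}{37567} = \sqrt{\frac{63422125727857223}{2891762062130}} \cdot \frac{1}{37567} = \frac{\sqrt{183401697079456530368695264990}}{2891762062130} \cdot \frac{1}{37567} = \frac{\sqrt{183401697079456530368695264990}}{108634825388037710}$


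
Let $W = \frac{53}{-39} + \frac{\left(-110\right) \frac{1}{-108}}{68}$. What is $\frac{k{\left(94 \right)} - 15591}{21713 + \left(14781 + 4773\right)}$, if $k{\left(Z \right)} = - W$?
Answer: $- \frac{744187819}{1969921512} \approx -0.37778$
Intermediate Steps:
$W = - \frac{64157}{47736}$ ($W = 53 \left(- \frac{1}{39}\right) + \left(-110\right) \left(- \frac{1}{108}\right) \frac{1}{68} = - \frac{53}{39} + \frac{55}{54} \cdot \frac{1}{68} = - \frac{53}{39} + \frac{55}{3672} = - \frac{64157}{47736} \approx -1.344$)
$k{\left(Z \right)} = \frac{64157}{47736}$ ($k{\left(Z \right)} = \left(-1\right) \left(- \frac{64157}{47736}\right) = \frac{64157}{47736}$)
$\frac{k{\left(94 \right)} - 15591}{21713 + \left(14781 + 4773\right)} = \frac{\frac{64157}{47736} - 15591}{21713 + \left(14781 + 4773\right)} = - \frac{744187819}{47736 \left(21713 + 19554\right)} = - \frac{744187819}{47736 \cdot 41267} = \left(- \frac{744187819}{47736}\right) \frac{1}{41267} = - \frac{744187819}{1969921512}$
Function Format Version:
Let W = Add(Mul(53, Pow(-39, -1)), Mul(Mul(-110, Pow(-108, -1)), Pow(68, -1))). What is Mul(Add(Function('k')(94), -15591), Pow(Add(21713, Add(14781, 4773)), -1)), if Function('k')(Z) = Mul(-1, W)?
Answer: Rational(-744187819, 1969921512) ≈ -0.37778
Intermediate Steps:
W = Rational(-64157, 47736) (W = Add(Mul(53, Rational(-1, 39)), Mul(Mul(-110, Rational(-1, 108)), Rational(1, 68))) = Add(Rational(-53, 39), Mul(Rational(55, 54), Rational(1, 68))) = Add(Rational(-53, 39), Rational(55, 3672)) = Rational(-64157, 47736) ≈ -1.3440)
Function('k')(Z) = Rational(64157, 47736) (Function('k')(Z) = Mul(-1, Rational(-64157, 47736)) = Rational(64157, 47736))
Mul(Add(Function('k')(94), -15591), Pow(Add(21713, Add(14781, 4773)), -1)) = Mul(Add(Rational(64157, 47736), -15591), Pow(Add(21713, Add(14781, 4773)), -1)) = Mul(Rational(-744187819, 47736), Pow(Add(21713, 19554), -1)) = Mul(Rational(-744187819, 47736), Pow(41267, -1)) = Mul(Rational(-744187819, 47736), Rational(1, 41267)) = Rational(-744187819, 1969921512)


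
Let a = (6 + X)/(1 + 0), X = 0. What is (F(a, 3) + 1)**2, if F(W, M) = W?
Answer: 49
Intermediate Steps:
a = 6 (a = (6 + 0)/(1 + 0) = 6/1 = 6*1 = 6)
(F(a, 3) + 1)**2 = (6 + 1)**2 = 7**2 = 49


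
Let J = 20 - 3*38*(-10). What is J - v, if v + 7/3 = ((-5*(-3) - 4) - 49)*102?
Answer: 15115/3 ≈ 5038.3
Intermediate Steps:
J = 1160 (J = 20 - 114*(-10) = 20 + 1140 = 1160)
v = -11635/3 (v = -7/3 + ((-5*(-3) - 4) - 49)*102 = -7/3 + ((15 - 4) - 49)*102 = -7/3 + (11 - 49)*102 = -7/3 - 38*102 = -7/3 - 3876 = -11635/3 ≈ -3878.3)
J - v = 1160 - 1*(-11635/3) = 1160 + 11635/3 = 15115/3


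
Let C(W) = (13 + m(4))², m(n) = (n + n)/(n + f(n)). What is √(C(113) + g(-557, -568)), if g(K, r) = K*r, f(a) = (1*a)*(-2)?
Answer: √316497 ≈ 562.58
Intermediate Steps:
f(a) = -2*a (f(a) = a*(-2) = -2*a)
m(n) = -2 (m(n) = (n + n)/(n - 2*n) = (2*n)/((-n)) = (2*n)*(-1/n) = -2)
C(W) = 121 (C(W) = (13 - 2)² = 11² = 121)
√(C(113) + g(-557, -568)) = √(121 - 557*(-568)) = √(121 + 316376) = √316497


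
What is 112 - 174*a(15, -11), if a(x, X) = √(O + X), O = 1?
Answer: 112 - 174*I*√10 ≈ 112.0 - 550.24*I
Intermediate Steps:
a(x, X) = √(1 + X)
112 - 174*a(15, -11) = 112 - 174*√(1 - 11) = 112 - 174*I*√10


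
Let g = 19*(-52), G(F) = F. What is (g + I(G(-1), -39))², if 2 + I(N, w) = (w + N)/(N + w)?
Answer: 978121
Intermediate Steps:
I(N, w) = -1 (I(N, w) = -2 + (w + N)/(N + w) = -2 + (N + w)/(N + w) = -2 + 1 = -1)
g = -988
(g + I(G(-1), -39))² = (-988 - 1)² = (-989)² = 978121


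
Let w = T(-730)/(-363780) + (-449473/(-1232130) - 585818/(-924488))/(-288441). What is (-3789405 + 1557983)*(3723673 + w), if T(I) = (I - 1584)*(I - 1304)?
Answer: -689672432297282381412552677672107/83002491590310926730 ≈ -8.3091e+12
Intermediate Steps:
T(I) = (-1584 + I)*(-1304 + I)
w = -2147814281320790555743/166004983180621853460 (w = (2065536 + (-730)² - 2888*(-730))/(-363780) + (-449473/(-1232130) - 585818/(-924488))/(-288441) = (2065536 + 532900 + 2108240)*(-1/363780) + (-449473*(-1/1232130) - 585818*(-1/924488))*(-1/288441) = 4706676*(-1/363780) + (449473/1232130 + 292909/462244)*(-1/288441) = -130741/10105 + (284334081791/284772349860)*(-1/288441) = -130741/10105 - 284334081791/82140021365968260 = -2147814281320790555743/166004983180621853460 ≈ -12.938)
(-3789405 + 1557983)*(3723673 + w) = (-3789405 + 1557983)*(3723673 - 2147814281320790555743/166004983180621853460) = -2231422*618146125920854398148402837/166004983180621853460 = -689672432297282381412552677672107/83002491590310926730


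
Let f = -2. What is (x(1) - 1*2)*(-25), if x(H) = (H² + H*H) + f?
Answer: 50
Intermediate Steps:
x(H) = -2 + 2*H² (x(H) = (H² + H*H) - 2 = (H² + H²) - 2 = 2*H² - 2 = -2 + 2*H²)
(x(1) - 1*2)*(-25) = ((-2 + 2*1²) - 1*2)*(-25) = ((-2 + 2*1) - 2)*(-25) = ((-2 + 2) - 2)*(-25) = (0 - 2)*(-25) = -2*(-25) = 50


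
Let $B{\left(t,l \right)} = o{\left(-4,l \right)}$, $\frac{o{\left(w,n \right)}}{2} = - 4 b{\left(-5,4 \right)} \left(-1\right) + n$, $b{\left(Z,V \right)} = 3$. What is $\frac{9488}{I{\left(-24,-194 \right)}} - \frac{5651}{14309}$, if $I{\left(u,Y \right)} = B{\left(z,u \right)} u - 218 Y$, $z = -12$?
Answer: $- \frac{26620819}{153349553} \approx -0.1736$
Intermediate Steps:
$o{\left(w,n \right)} = 24 + 2 n$ ($o{\left(w,n \right)} = 2 \left(- 4 \cdot 3 \left(-1\right) + n\right) = 2 \left(\left(-4\right) \left(-3\right) + n\right) = 2 \left(12 + n\right) = 24 + 2 n$)
$B{\left(t,l \right)} = 24 + 2 l$
$I{\left(u,Y \right)} = - 218 Y + u \left(24 + 2 u\right)$ ($I{\left(u,Y \right)} = \left(24 + 2 u\right) u - 218 Y = u \left(24 + 2 u\right) - 218 Y = - 218 Y + u \left(24 + 2 u\right)$)
$\frac{9488}{I{\left(-24,-194 \right)}} - \frac{5651}{14309} = \frac{9488}{\left(-218\right) \left(-194\right) + 2 \left(-24\right) \left(12 - 24\right)} - \frac{5651}{14309} = \frac{9488}{42292 + 2 \left(-24\right) \left(-12\right)} - \frac{5651}{14309} = \frac{9488}{42292 + 576} - \frac{5651}{14309} = \frac{9488}{42868} - \frac{5651}{14309} = 9488 \cdot \frac{1}{42868} - \frac{5651}{14309} = \frac{2372}{10717} - \frac{5651}{14309} = - \frac{26620819}{153349553}$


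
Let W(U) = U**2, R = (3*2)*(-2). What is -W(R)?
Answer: -144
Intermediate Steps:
R = -12 (R = 6*(-2) = -12)
-W(R) = -1*(-12)**2 = -1*144 = -144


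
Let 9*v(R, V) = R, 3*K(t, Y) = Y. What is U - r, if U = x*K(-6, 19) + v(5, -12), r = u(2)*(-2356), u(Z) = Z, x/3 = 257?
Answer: 86360/9 ≈ 9595.6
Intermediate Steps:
x = 771 (x = 3*257 = 771)
K(t, Y) = Y/3
v(R, V) = R/9
r = -4712 (r = 2*(-2356) = -4712)
U = 43952/9 (U = 771*((1/3)*19) + (1/9)*5 = 771*(19/3) + 5/9 = 4883 + 5/9 = 43952/9 ≈ 4883.6)
U - r = 43952/9 - 1*(-4712) = 43952/9 + 4712 = 86360/9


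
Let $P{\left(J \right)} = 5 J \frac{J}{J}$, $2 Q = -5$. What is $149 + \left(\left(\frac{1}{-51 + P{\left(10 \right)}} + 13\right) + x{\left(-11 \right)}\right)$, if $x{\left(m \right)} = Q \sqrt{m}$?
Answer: $161 - \frac{5 i \sqrt{11}}{2} \approx 161.0 - 8.2916 i$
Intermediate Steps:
$Q = - \frac{5}{2}$ ($Q = \frac{1}{2} \left(-5\right) = - \frac{5}{2} \approx -2.5$)
$x{\left(m \right)} = - \frac{5 \sqrt{m}}{2}$
$P{\left(J \right)} = 5 J$ ($P{\left(J \right)} = 5 J 1 = 5 J$)
$149 + \left(\left(\frac{1}{-51 + P{\left(10 \right)}} + 13\right) + x{\left(-11 \right)}\right) = 149 - \left(-13 - \frac{1}{-51 + 5 \cdot 10} + \frac{5 i \sqrt{11}}{2}\right) = 149 - \left(-13 - \frac{1}{-51 + 50} + \frac{5 i \sqrt{11}}{2}\right) = 149 - \left(-13 + 1 + \frac{5 i \sqrt{11}}{2}\right) = 149 + \left(\left(-1 + 13\right) - \frac{5 i \sqrt{11}}{2}\right) = 149 + \left(12 - \frac{5 i \sqrt{11}}{2}\right) = 161 - \frac{5 i \sqrt{11}}{2}$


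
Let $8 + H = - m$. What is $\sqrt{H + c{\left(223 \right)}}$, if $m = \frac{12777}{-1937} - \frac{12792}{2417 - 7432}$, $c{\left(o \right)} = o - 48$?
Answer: $\frac{2 \sqrt{4035086666129870}}{9714055} \approx 13.078$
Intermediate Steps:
$c{\left(o \right)} = -48 + o$
$m = - \frac{39298551}{9714055}$ ($m = 12777 \left(- \frac{1}{1937}\right) - \frac{12792}{2417 - 7432} = - \frac{12777}{1937} - \frac{12792}{-5015} = - \frac{12777}{1937} - - \frac{12792}{5015} = - \frac{12777}{1937} + \frac{12792}{5015} = - \frac{39298551}{9714055} \approx -4.0455$)
$H = - \frac{38413889}{9714055}$ ($H = -8 - - \frac{39298551}{9714055} = -8 + \frac{39298551}{9714055} = - \frac{38413889}{9714055} \approx -3.9545$)
$\sqrt{H + c{\left(223 \right)}} = \sqrt{- \frac{38413889}{9714055} + \left(-48 + 223\right)} = \sqrt{- \frac{38413889}{9714055} + 175} = \sqrt{\frac{1661545736}{9714055}} = \frac{2 \sqrt{4035086666129870}}{9714055}$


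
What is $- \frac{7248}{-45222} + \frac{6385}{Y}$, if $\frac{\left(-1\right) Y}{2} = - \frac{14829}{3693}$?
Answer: $\frac{59252272383}{74510782} \approx 795.22$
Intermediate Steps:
$Y = \frac{9886}{1231}$ ($Y = - 2 \left(- \frac{14829}{3693}\right) = - 2 \left(\left(-14829\right) \frac{1}{3693}\right) = \left(-2\right) \left(- \frac{4943}{1231}\right) = \frac{9886}{1231} \approx 8.0309$)
$- \frac{7248}{-45222} + \frac{6385}{Y} = - \frac{7248}{-45222} + \frac{6385}{\frac{9886}{1231}} = \left(-7248\right) \left(- \frac{1}{45222}\right) + 6385 \cdot \frac{1231}{9886} = \frac{1208}{7537} + \frac{7859935}{9886} = \frac{59252272383}{74510782}$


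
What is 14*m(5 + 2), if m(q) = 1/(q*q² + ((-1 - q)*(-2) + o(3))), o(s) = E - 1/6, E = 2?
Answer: 84/2165 ≈ 0.038799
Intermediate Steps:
o(s) = 11/6 (o(s) = 2 - 1/6 = 2 - 1*⅙ = 2 - ⅙ = 11/6)
m(q) = 1/(23/6 + q³ + 2*q) (m(q) = 1/(q*q² + ((-1 - q)*(-2) + 11/6)) = 1/(q³ + ((2 + 2*q) + 11/6)) = 1/(q³ + (23/6 + 2*q)) = 1/(23/6 + q³ + 2*q))
14*m(5 + 2) = 14*(6/(23 + 6*(5 + 2)³ + 12*(5 + 2))) = 14*(6/(23 + 6*7³ + 12*7)) = 14*(6/(23 + 6*343 + 84)) = 14*(6/(23 + 2058 + 84)) = 14*(6/2165) = 84/2165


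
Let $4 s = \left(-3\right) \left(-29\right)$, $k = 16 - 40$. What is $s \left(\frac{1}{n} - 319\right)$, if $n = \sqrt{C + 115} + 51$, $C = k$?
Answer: $- \frac{69655593}{10040} - \frac{87 \sqrt{91}}{10040} \approx -6937.9$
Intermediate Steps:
$k = -24$ ($k = 16 - 40 = -24$)
$C = -24$
$s = \frac{87}{4}$ ($s = \frac{\left(-3\right) \left(-29\right)}{4} = \frac{1}{4} \cdot 87 = \frac{87}{4} \approx 21.75$)
$n = 51 + \sqrt{91}$ ($n = \sqrt{-24 + 115} + 51 = \sqrt{91} + 51 = 51 + \sqrt{91} \approx 60.539$)
$s \left(\frac{1}{n} - 319\right) = \frac{87 \left(\frac{1}{51 + \sqrt{91}} - 319\right)}{4} = \frac{87 \left(-319 + \frac{1}{51 + \sqrt{91}}\right)}{4} = - \frac{27753}{4} + \frac{87}{4 \left(51 + \sqrt{91}\right)}$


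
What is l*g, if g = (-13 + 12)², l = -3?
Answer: -3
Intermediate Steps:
g = 1 (g = (-1)² = 1)
l*g = -3*1 = -3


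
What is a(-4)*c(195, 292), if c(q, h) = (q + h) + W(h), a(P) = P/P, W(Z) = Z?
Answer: 779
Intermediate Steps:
a(P) = 1
c(q, h) = q + 2*h (c(q, h) = (q + h) + h = (h + q) + h = q + 2*h)
a(-4)*c(195, 292) = 1*(195 + 2*292) = 1*(195 + 584) = 1*779 = 779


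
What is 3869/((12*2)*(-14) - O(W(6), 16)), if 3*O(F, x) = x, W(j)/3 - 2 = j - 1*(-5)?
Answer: -11607/1024 ≈ -11.335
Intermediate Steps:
W(j) = 21 + 3*j (W(j) = 6 + 3*(j - 1*(-5)) = 6 + 3*(j + 5) = 6 + 3*(5 + j) = 6 + (15 + 3*j) = 21 + 3*j)
O(F, x) = x/3
3869/((12*2)*(-14) - O(W(6), 16)) = 3869/((12*2)*(-14) - 16/3) = 3869/(24*(-14) - 1*16/3) = 3869/(-336 - 16/3) = 3869/(-1024/3) = 3869*(-3/1024) = -11607/1024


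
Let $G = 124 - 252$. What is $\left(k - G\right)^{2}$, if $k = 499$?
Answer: $393129$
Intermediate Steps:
$G = -128$ ($G = 124 - 252 = -128$)
$\left(k - G\right)^{2} = \left(499 - -128\right)^{2} = \left(499 + 128\right)^{2} = 627^{2} = 393129$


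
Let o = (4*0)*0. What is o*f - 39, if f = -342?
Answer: -39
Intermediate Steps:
o = 0 (o = 0*0 = 0)
o*f - 39 = 0*(-342) - 39 = 0 - 39 = -39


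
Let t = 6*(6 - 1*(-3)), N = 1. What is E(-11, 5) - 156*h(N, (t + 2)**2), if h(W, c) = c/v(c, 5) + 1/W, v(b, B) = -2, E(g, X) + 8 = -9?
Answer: 244435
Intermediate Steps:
E(g, X) = -17 (E(g, X) = -8 - 9 = -17)
t = 54 (t = 6*(6 + 3) = 6*9 = 54)
h(W, c) = 1/W - c/2 (h(W, c) = c/(-2) + 1/W = c*(-1/2) + 1/W = -c/2 + 1/W = 1/W - c/2)
E(-11, 5) - 156*h(N, (t + 2)**2) = -17 - 156*(1/1 - (54 + 2)**2/2) = -17 - 156*(1 - 1/2*56**2) = -17 - 156*(1 - 1/2*3136) = -17 - 156*(1 - 1568) = -17 - 156*(-1567) = -17 + 244452 = 244435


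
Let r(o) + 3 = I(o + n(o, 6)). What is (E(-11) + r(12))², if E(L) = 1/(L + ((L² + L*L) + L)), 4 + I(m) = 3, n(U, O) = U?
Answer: 772641/48400 ≈ 15.964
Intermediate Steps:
I(m) = -1 (I(m) = -4 + 3 = -1)
r(o) = -4 (r(o) = -3 - 1 = -4)
E(L) = 1/(2*L + 2*L²) (E(L) = 1/(L + ((L² + L²) + L)) = 1/(L + (2*L² + L)) = 1/(L + (L + 2*L²)) = 1/(2*L + 2*L²))
(E(-11) + r(12))² = ((½)/(-11*(1 - 11)) - 4)² = ((½)*(-1/11)/(-10) - 4)² = ((½)*(-1/11)*(-⅒) - 4)² = (1/220 - 4)² = (-879/220)² = 772641/48400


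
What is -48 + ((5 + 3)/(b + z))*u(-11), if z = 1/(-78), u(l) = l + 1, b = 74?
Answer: -283248/5771 ≈ -49.081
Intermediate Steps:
u(l) = 1 + l
z = -1/78 ≈ -0.012821
-48 + ((5 + 3)/(b + z))*u(-11) = -48 + ((5 + 3)/(74 - 1/78))*(1 - 11) = -48 + (8/(5771/78))*(-10) = -48 + (8*(78/5771))*(-10) = -48 + (624/5771)*(-10) = -48 - 6240/5771 = -283248/5771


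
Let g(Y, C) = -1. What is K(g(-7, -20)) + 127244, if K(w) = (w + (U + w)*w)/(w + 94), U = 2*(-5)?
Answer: 11833702/93 ≈ 1.2724e+5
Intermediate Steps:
U = -10
K(w) = (w + w*(-10 + w))/(94 + w) (K(w) = (w + (-10 + w)*w)/(w + 94) = (w + w*(-10 + w))/(94 + w))
K(g(-7, -20)) + 127244 = -(-9 - 1)/(94 - 1) + 127244 = -1*(-10)/93 + 127244 = -1*1/93*(-10) + 127244 = 10/93 + 127244 = 11833702/93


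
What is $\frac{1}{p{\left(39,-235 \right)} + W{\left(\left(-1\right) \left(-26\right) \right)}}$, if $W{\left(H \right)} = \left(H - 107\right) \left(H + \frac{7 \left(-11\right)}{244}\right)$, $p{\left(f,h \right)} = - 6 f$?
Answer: $- \frac{244}{564723} \approx -0.00043207$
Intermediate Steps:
$W{\left(H \right)} = \left(-107 + H\right) \left(- \frac{77}{244} + H\right)$ ($W{\left(H \right)} = \left(-107 + H\right) \left(H - \frac{77}{244}\right) = \left(-107 + H\right) \left(- \frac{77}{244} + H\right)$)
$\frac{1}{p{\left(39,-235 \right)} + W{\left(\left(-1\right) \left(-26\right) \right)}} = \frac{1}{\left(-6\right) 39 + \left(\frac{8239}{244} + \left(\left(-1\right) \left(-26\right)\right)^{2} - \frac{26185 \left(\left(-1\right) \left(-26\right)\right)}{244}\right)} = \frac{1}{-234 + \left(\frac{8239}{244} + 26^{2} - \frac{340405}{122}\right)} = \frac{1}{-234 + \left(\frac{8239}{244} + 676 - \frac{340405}{122}\right)} = \frac{1}{-234 - \frac{507627}{244}} = \frac{1}{- \frac{564723}{244}} = - \frac{244}{564723}$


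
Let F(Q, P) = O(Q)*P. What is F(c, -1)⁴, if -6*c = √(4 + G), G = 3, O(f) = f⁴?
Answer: 5764801/2821109907456 ≈ 2.0435e-6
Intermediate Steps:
c = -√7/6 (c = -√(4 + 3)/6 = -√7/6 ≈ -0.44096)
F(Q, P) = P*Q⁴ (F(Q, P) = Q⁴*P = P*Q⁴)
F(c, -1)⁴ = (-(-√7/6)⁴)⁴ = (-1*49/1296)⁴ = (-49/1296)⁴ = 5764801/2821109907456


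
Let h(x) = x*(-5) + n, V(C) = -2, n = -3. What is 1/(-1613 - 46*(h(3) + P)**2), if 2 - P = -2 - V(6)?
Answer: -1/13389 ≈ -7.4688e-5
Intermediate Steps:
h(x) = -3 - 5*x (h(x) = x*(-5) - 3 = -5*x - 3 = -3 - 5*x)
P = 2 (P = 2 - (-2 - 1*(-2)) = 2 - (-2 + 2) = 2 - 1*0 = 2 + 0 = 2)
1/(-1613 - 46*(h(3) + P)**2) = 1/(-1613 - 46*((-3 - 5*3) + 2)**2) = 1/(-1613 - 46*((-3 - 15) + 2)**2) = 1/(-1613 - 46*(-18 + 2)**2) = 1/(-1613 - 46*(-16)**2) = 1/(-1613 - 46*256) = 1/(-1613 - 11776) = 1/(-13389) = -1/13389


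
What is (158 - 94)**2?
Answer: 4096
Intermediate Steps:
(158 - 94)**2 = 64**2 = 4096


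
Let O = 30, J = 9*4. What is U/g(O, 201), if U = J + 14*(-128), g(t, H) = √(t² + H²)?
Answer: -1756*√4589/13767 ≈ -8.6406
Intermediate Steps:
J = 36
g(t, H) = √(H² + t²)
U = -1756 (U = 36 + 14*(-128) = 36 - 1792 = -1756)
U/g(O, 201) = -1756/√(201² + 30²) = -1756/√(40401 + 900) = -1756*√4589/13767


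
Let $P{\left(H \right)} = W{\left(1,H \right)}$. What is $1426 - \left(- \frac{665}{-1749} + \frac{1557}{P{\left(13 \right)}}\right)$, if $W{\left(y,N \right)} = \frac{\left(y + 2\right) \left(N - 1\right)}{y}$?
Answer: $\frac{9671059}{6996} \approx 1382.4$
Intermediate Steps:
$W{\left(y,N \right)} = \frac{\left(-1 + N\right) \left(2 + y\right)}{y}$ ($W{\left(y,N \right)} = \frac{\left(2 + y\right) \left(-1 + N\right)}{y} = \frac{\left(-1 + N\right) \left(2 + y\right)}{y}$)
$P{\left(H \right)} = -3 + 3 H$ ($P{\left(H \right)} = \frac{-2 + 2 H + 1 \left(-1 + H\right)}{1} = 1 \left(-2 + 2 H + \left(-1 + H\right)\right) = 1 \left(-3 + 3 H\right) = -3 + 3 H$)
$1426 - \left(- \frac{665}{-1749} + \frac{1557}{P{\left(13 \right)}}\right) = 1426 - \left(- \frac{665}{-1749} + \frac{1557}{-3 + 3 \cdot 13}\right) = 1426 - \left(\left(-665\right) \left(- \frac{1}{1749}\right) + \frac{1557}{-3 + 39}\right) = 1426 - \left(\frac{665}{1749} + \frac{1557}{36}\right) = 1426 - \left(\frac{665}{1749} + 1557 \cdot \frac{1}{36}\right) = 1426 - \left(\frac{665}{1749} + \frac{173}{4}\right) = 1426 - \frac{305237}{6996} = \frac{9671059}{6996}$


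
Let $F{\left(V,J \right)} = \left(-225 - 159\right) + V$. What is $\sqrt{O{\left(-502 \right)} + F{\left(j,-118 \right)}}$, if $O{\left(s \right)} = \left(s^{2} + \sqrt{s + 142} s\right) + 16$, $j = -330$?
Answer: $\sqrt{251306 - 3012 i \sqrt{10}} \approx 501.39 - 9.4983 i$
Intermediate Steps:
$F{\left(V,J \right)} = -384 + V$
$O{\left(s \right)} = 16 + s^{2} + s \sqrt{142 + s}$ ($O{\left(s \right)} = \left(s^{2} + \sqrt{142 + s} s\right) + 16 = \left(s^{2} + s \sqrt{142 + s}\right) + 16 = 16 + s^{2} + s \sqrt{142 + s}$)
$\sqrt{O{\left(-502 \right)} + F{\left(j,-118 \right)}} = \sqrt{\left(16 + \left(-502\right)^{2} - 502 \sqrt{142 - 502}\right) - 714} = \sqrt{\left(16 + 252004 - 502 \sqrt{-360}\right) - 714} = \sqrt{\left(16 + 252004 - 502 \cdot 6 i \sqrt{10}\right) - 714} = \sqrt{\left(16 + 252004 - 3012 i \sqrt{10}\right) - 714} = \sqrt{\left(252020 - 3012 i \sqrt{10}\right) - 714} = \sqrt{251306 - 3012 i \sqrt{10}}$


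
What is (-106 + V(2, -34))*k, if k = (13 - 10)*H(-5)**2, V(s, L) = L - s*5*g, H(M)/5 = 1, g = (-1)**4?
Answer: -11250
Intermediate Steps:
g = 1
H(M) = 5 (H(M) = 5*1 = 5)
V(s, L) = L - 5*s (V(s, L) = L - s*5 = L - 5*s)
k = 75 (k = (13 - 10)*5**2 = 3*25 = 75)
(-106 + V(2, -34))*k = (-106 + (-34 - 5*2))*75 = (-106 + (-34 - 10))*75 = (-106 - 44)*75 = -150*75 = -11250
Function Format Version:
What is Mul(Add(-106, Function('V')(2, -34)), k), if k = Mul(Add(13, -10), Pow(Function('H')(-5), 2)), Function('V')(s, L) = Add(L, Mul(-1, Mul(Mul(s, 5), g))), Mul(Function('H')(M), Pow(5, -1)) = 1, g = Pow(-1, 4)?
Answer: -11250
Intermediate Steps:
g = 1
Function('H')(M) = 5 (Function('H')(M) = Mul(5, 1) = 5)
Function('V')(s, L) = Add(L, Mul(-5, s)) (Function('V')(s, L) = Add(L, Mul(-1, Mul(Mul(s, 5), 1))) = Add(L, Mul(-1, Mul(Mul(5, s), 1))) = Add(L, Mul(-1, Mul(5, s))) = Add(L, Mul(-5, s)))
k = 75 (k = Mul(Add(13, -10), Pow(5, 2)) = Mul(3, 25) = 75)
Mul(Add(-106, Function('V')(2, -34)), k) = Mul(Add(-106, Add(-34, Mul(-5, 2))), 75) = Mul(Add(-106, Add(-34, -10)), 75) = Mul(Add(-106, -44), 75) = Mul(-150, 75) = -11250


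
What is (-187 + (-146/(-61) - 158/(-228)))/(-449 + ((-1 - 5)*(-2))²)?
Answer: 255787/424194 ≈ 0.60299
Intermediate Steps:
(-187 + (-146/(-61) - 158/(-228)))/(-449 + ((-1 - 5)*(-2))²) = (-187 + (-146*(-1/61) - 158*(-1/228)))/(-449 + (-6*(-2))²) = (-187 + (146/61 + 79/114))/(-449 + 12²) = (-187 + 21463/6954)/(-449 + 144) = -1278935/6954/(-305) = -1278935/6954*(-1/305) = 255787/424194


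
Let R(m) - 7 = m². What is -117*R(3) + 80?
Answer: -1792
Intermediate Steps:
R(m) = 7 + m²
-117*R(3) + 80 = -117*(7 + 3²) + 80 = -117*(7 + 9) + 80 = -117*16 + 80 = -1872 + 80 = -1792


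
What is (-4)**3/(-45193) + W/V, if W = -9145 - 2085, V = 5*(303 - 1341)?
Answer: 50784955/23455167 ≈ 2.1652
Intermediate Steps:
V = -5190 (V = 5*(-1038) = -5190)
W = -11230
(-4)**3/(-45193) + W/V = (-4)**3/(-45193) - 11230/(-5190) = -64*(-1/45193) - 11230*(-1/5190) = 64/45193 + 1123/519 = 50784955/23455167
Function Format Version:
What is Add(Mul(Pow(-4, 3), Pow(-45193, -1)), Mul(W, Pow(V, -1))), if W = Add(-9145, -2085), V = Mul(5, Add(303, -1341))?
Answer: Rational(50784955, 23455167) ≈ 2.1652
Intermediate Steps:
V = -5190 (V = Mul(5, -1038) = -5190)
W = -11230
Add(Mul(Pow(-4, 3), Pow(-45193, -1)), Mul(W, Pow(V, -1))) = Add(Mul(Pow(-4, 3), Pow(-45193, -1)), Mul(-11230, Pow(-5190, -1))) = Add(Mul(-64, Rational(-1, 45193)), Mul(-11230, Rational(-1, 5190))) = Add(Rational(64, 45193), Rational(1123, 519)) = Rational(50784955, 23455167)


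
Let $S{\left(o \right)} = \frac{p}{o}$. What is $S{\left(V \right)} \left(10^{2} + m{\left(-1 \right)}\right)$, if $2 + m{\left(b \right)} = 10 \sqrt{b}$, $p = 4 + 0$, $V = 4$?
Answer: $98 + 10 i \approx 98.0 + 10.0 i$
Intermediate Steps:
$p = 4$
$S{\left(o \right)} = \frac{4}{o}$
$m{\left(b \right)} = -2 + 10 \sqrt{b}$
$S{\left(V \right)} \left(10^{2} + m{\left(-1 \right)}\right) = \frac{4}{4} \left(10^{2} - \left(2 - 10 \sqrt{-1}\right)\right) = 4 \cdot \frac{1}{4} \left(100 - \left(2 - 10 i\right)\right) = 1 \left(98 + 10 i\right) = 98 + 10 i$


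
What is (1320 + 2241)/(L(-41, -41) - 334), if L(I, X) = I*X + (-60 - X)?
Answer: 3561/1328 ≈ 2.6815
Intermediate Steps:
L(I, X) = -60 - X + I*X
(1320 + 2241)/(L(-41, -41) - 334) = (1320 + 2241)/((-60 - 1*(-41) - 41*(-41)) - 334) = 3561/((-60 + 41 + 1681) - 334) = 3561/(1662 - 334) = 3561/1328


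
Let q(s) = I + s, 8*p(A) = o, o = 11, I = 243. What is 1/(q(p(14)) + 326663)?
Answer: 8/2615259 ≈ 3.0590e-6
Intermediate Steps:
p(A) = 11/8 (p(A) = (⅛)*11 = 11/8)
q(s) = 243 + s
1/(q(p(14)) + 326663) = 1/((243 + 11/8) + 326663) = 1/(1955/8 + 326663) = 1/(2615259/8) = 8/2615259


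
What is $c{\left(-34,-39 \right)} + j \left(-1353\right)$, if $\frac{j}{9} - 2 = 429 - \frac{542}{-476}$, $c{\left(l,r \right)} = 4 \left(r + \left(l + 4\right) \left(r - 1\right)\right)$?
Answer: $- \frac{1251287001}{238} \approx -5.2575 \cdot 10^{6}$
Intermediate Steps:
$c{\left(l,r \right)} = 4 r + 4 \left(-1 + r\right) \left(4 + l\right)$ ($c{\left(l,r \right)} = 4 \left(r + \left(4 + l\right) \left(-1 + r\right)\right) = 4 \left(r + \left(-1 + r\right) \left(4 + l\right)\right) = 4 r + 4 \left(-1 + r\right) \left(4 + l\right)$)
$j = \frac{925641}{238}$ ($j = 18 + 9 \left(429 - \frac{542}{-476}\right) = 18 + 9 \left(429 - 542 \left(- \frac{1}{476}\right)\right) = 18 + 9 \left(429 - - \frac{271}{238}\right) = 18 + 9 \left(429 + \frac{271}{238}\right) = 18 + 9 \cdot \frac{102373}{238} = 18 + \frac{921357}{238} = \frac{925641}{238} \approx 3889.2$)
$c{\left(-34,-39 \right)} + j \left(-1353\right) = \left(-16 - -136 + 20 \left(-39\right) + 4 \left(-34\right) \left(-39\right)\right) + \frac{925641}{238} \left(-1353\right) = \left(-16 + 136 - 780 + 5304\right) - \frac{1252392273}{238} = 4644 - \frac{1252392273}{238} = - \frac{1251287001}{238}$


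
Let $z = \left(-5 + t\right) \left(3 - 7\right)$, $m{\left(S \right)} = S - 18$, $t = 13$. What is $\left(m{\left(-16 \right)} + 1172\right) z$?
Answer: $-36416$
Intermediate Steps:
$m{\left(S \right)} = -18 + S$ ($m{\left(S \right)} = S - 18 = -18 + S$)
$z = -32$ ($z = \left(-5 + 13\right) \left(3 - 7\right) = 8 \left(-4\right) = -32$)
$\left(m{\left(-16 \right)} + 1172\right) z = \left(\left(-18 - 16\right) + 1172\right) \left(-32\right) = \left(-34 + 1172\right) \left(-32\right) = 1138 \left(-32\right) = -36416$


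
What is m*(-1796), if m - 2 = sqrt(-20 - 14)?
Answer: -3592 - 1796*I*sqrt(34) ≈ -3592.0 - 10472.0*I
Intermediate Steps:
m = 2 + I*sqrt(34) (m = 2 + sqrt(-20 - 14) = 2 + sqrt(-34) = 2 + I*sqrt(34) ≈ 2.0 + 5.831*I)
m*(-1796) = (2 + I*sqrt(34))*(-1796) = -3592 - 1796*I*sqrt(34)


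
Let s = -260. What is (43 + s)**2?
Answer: 47089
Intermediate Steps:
(43 + s)**2 = (43 - 260)**2 = (-217)**2 = 47089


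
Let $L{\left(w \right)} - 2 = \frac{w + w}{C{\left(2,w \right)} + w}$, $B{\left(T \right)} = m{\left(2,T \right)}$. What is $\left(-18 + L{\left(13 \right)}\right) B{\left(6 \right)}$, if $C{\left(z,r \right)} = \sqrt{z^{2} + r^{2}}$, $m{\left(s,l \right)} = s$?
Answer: $-201 + 13 \sqrt{173} \approx -30.012$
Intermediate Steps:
$B{\left(T \right)} = 2$
$C{\left(z,r \right)} = \sqrt{r^{2} + z^{2}}$
$L{\left(w \right)} = 2 + \frac{2 w}{w + \sqrt{4 + w^{2}}}$ ($L{\left(w \right)} = 2 + \frac{w + w}{\sqrt{w^{2} + 2^{2}} + w} = 2 + \frac{2 w}{\sqrt{w^{2} + 4} + w} = 2 + \frac{2 w}{\sqrt{4 + w^{2}} + w} = 2 + \frac{2 w}{w + \sqrt{4 + w^{2}}}$)
$\left(-18 + L{\left(13 \right)}\right) B{\left(6 \right)} = \left(-18 + \frac{2 \left(\sqrt{4 + 13^{2}} + 2 \cdot 13\right)}{13 + \sqrt{4 + 13^{2}}}\right) 2 = \left(-18 + \frac{2 \left(\sqrt{4 + 169} + 26\right)}{13 + \sqrt{4 + 169}}\right) 2 = \left(-18 + \frac{2 \left(\sqrt{173} + 26\right)}{13 + \sqrt{173}}\right) 2 = \left(-18 + \frac{2 \left(26 + \sqrt{173}\right)}{13 + \sqrt{173}}\right) 2 = -36 + \frac{4 \left(26 + \sqrt{173}\right)}{13 + \sqrt{173}}$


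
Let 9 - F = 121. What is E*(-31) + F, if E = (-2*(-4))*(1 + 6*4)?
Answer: -6312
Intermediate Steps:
F = -112 (F = 9 - 1*121 = 9 - 121 = -112)
E = 200 (E = 8*(1 + 24) = 8*25 = 200)
E*(-31) + F = 200*(-31) - 112 = -6200 - 112 = -6312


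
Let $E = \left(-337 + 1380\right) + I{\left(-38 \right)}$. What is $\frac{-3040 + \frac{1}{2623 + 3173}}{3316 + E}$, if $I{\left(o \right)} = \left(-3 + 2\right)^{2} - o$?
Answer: $- \frac{17619839}{25490808} \approx -0.69122$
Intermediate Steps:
$I{\left(o \right)} = 1 - o$ ($I{\left(o \right)} = \left(-1\right)^{2} - o = 1 - o$)
$E = 1082$ ($E = \left(-337 + 1380\right) + \left(1 - -38\right) = 1043 + \left(1 + 38\right) = 1043 + 39 = 1082$)
$\frac{-3040 + \frac{1}{2623 + 3173}}{3316 + E} = \frac{-3040 + \frac{1}{2623 + 3173}}{3316 + 1082} = \frac{-3040 + \frac{1}{5796}}{4398} = \left(-3040 + \frac{1}{5796}\right) \frac{1}{4398} = \left(- \frac{17619839}{5796}\right) \frac{1}{4398} = - \frac{17619839}{25490808}$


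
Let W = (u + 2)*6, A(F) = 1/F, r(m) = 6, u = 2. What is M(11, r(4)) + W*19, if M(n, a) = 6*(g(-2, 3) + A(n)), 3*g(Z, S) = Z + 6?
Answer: 5110/11 ≈ 464.55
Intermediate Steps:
g(Z, S) = 2 + Z/3 (g(Z, S) = (Z + 6)/3 = (6 + Z)/3 = 2 + Z/3)
W = 24 (W = (2 + 2)*6 = 4*6 = 24)
M(n, a) = 8 + 6/n (M(n, a) = 6*((2 + (⅓)*(-2)) + 1/n) = 6*((2 - ⅔) + 1/n) = 6*(4/3 + 1/n) = 8 + 6/n)
M(11, r(4)) + W*19 = (8 + 6/11) + 24*19 = (8 + 6*(1/11)) + 456 = (8 + 6/11) + 456 = 94/11 + 456 = 5110/11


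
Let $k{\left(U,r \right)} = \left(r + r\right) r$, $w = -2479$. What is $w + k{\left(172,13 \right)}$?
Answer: $-2141$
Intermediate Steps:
$k{\left(U,r \right)} = 2 r^{2}$ ($k{\left(U,r \right)} = 2 r r = 2 r^{2}$)
$w + k{\left(172,13 \right)} = -2479 + 2 \cdot 13^{2} = -2479 + 2 \cdot 169 = -2479 + 338 = -2141$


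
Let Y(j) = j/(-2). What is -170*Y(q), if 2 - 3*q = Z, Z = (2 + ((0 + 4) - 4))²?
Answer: -170/3 ≈ -56.667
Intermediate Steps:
Z = 4 (Z = (2 + (4 - 4))² = (2 + 0)² = 2² = 4)
q = -⅔ (q = ⅔ - ⅓*4 = ⅔ - 4/3 = -⅔ ≈ -0.66667)
Y(j) = -j/2 (Y(j) = j*(-½) = -j/2)
-170*Y(q) = -(-85)*(-2)/3 = -170*⅓ = -170/3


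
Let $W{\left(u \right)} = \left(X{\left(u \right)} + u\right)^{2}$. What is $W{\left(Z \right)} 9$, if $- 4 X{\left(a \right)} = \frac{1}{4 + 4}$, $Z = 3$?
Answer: $\frac{81225}{1024} \approx 79.321$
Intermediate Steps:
$X{\left(a \right)} = - \frac{1}{32}$ ($X{\left(a \right)} = - \frac{1}{4 \left(4 + 4\right)} = - \frac{1}{4 \cdot 8} = \left(- \frac{1}{4}\right) \frac{1}{8} = - \frac{1}{32}$)
$W{\left(u \right)} = \left(- \frac{1}{32} + u\right)^{2}$
$W{\left(Z \right)} 9 = \frac{\left(-1 + 32 \cdot 3\right)^{2}}{1024} \cdot 9 = \frac{\left(-1 + 96\right)^{2}}{1024} \cdot 9 = \frac{95^{2}}{1024} \cdot 9 = \frac{1}{1024} \cdot 9025 \cdot 9 = \frac{9025}{1024} \cdot 9 = \frac{81225}{1024}$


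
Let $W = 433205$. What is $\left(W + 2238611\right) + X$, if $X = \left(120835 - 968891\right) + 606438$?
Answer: $2430198$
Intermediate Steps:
$X = -241618$ ($X = -848056 + 606438 = -241618$)
$\left(W + 2238611\right) + X = \left(433205 + 2238611\right) - 241618 = 2671816 - 241618 = 2430198$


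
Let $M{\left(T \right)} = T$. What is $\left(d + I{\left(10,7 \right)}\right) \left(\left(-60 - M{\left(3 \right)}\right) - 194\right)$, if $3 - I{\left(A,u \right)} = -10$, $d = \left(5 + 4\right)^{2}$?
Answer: $-24158$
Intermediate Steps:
$d = 81$ ($d = 9^{2} = 81$)
$I{\left(A,u \right)} = 13$ ($I{\left(A,u \right)} = 3 - -10 = 3 + 10 = 13$)
$\left(d + I{\left(10,7 \right)}\right) \left(\left(-60 - M{\left(3 \right)}\right) - 194\right) = \left(81 + 13\right) \left(\left(-60 - 3\right) - 194\right) = 94 \left(\left(-60 - 3\right) - 194\right) = 94 \left(-63 - 194\right) = 94 \left(-257\right) = -24158$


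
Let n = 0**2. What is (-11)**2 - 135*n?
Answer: 121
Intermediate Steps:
n = 0
(-11)**2 - 135*n = (-11)**2 - 135*0 = 121 + 0 = 121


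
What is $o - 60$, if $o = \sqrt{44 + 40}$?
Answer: $-60 + 2 \sqrt{21} \approx -50.835$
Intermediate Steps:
$o = 2 \sqrt{21}$ ($o = \sqrt{84} = 2 \sqrt{21} \approx 9.1651$)
$o - 60 = 2 \sqrt{21} - 60 = -60 + 2 \sqrt{21}$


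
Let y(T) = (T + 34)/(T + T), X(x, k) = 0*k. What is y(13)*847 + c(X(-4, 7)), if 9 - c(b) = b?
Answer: 40043/26 ≈ 1540.1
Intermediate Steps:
X(x, k) = 0
y(T) = (34 + T)/(2*T) (y(T) = (34 + T)/((2*T)) = (34 + T)*(1/(2*T)) = (34 + T)/(2*T))
c(b) = 9 - b
y(13)*847 + c(X(-4, 7)) = ((½)*(34 + 13)/13)*847 + (9 - 1*0) = ((½)*(1/13)*47)*847 + (9 + 0) = (47/26)*847 + 9 = 39809/26 + 9 = 40043/26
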